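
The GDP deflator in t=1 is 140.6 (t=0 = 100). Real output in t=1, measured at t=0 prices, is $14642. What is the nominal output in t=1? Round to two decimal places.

20586.65

Nominal = Real × (Index/100) = 14642 × (140.6/100)
        = 14642 × 1.406 = 20586.6520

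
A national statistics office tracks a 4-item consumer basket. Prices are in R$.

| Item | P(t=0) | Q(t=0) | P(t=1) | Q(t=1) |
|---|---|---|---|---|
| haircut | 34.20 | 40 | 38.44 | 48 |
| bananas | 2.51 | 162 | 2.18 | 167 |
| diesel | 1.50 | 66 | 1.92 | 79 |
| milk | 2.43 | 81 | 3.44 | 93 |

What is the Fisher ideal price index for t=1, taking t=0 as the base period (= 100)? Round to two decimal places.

Laspeyres component (base-period weights):
ΣP(t=1)Q(t=0) = 38.44×40 + 2.18×162 + 1.92×66 + 3.44×81 = 1537.6 + 353.16 + 126.72 + 278.64 = 2296.12
ΣP(t=0)Q(t=0) = 34.20×40 + 2.51×162 + 1.50×66 + 2.43×81 = 1368 + 406.62 + 99 + 196.83 = 2070.45
L = 2296.12 / 2070.45 × 100 = 110.8996
Paasche component (current-period weights):
ΣP(t=1)Q(t=1) = 38.44×48 + 2.18×167 + 1.92×79 + 3.44×93 = 1845.12 + 364.06 + 151.68 + 319.92 = 2680.78
ΣP(t=0)Q(t=1) = 34.20×48 + 2.51×167 + 1.50×79 + 2.43×93 = 1641.6 + 419.17 + 118.5 + 225.99 = 2405.26
P = 2680.78 / 2405.26 × 100 = 111.4549
Fisher = √(L × P) = √(110.8996 × 111.4549) = 111.1769

111.18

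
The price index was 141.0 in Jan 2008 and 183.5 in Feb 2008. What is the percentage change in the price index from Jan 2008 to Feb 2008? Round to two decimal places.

Change = (183.5 − 141.0) / 141.0 × 100
       = 42.5 / 141.0 × 100 = 30.1418%

30.14%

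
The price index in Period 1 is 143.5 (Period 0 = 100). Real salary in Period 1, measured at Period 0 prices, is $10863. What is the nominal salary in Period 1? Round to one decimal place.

Nominal = Real × (Index/100) = 10863 × (143.5/100)
        = 10863 × 1.435 = 15588.4050

15588.4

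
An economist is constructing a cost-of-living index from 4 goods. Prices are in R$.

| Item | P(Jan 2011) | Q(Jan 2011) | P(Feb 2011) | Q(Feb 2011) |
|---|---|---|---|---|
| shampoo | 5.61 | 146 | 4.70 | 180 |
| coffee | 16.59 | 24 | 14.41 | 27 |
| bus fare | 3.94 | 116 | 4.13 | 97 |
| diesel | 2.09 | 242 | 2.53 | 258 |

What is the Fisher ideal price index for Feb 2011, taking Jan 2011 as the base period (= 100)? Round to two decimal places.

Laspeyres component (base-period weights):
ΣP(Feb 2011)Q(Jan 2011) = 4.70×146 + 14.41×24 + 4.13×116 + 2.53×242 = 686.2 + 345.84 + 479.08 + 612.26 = 2123.38
ΣP(Jan 2011)Q(Jan 2011) = 5.61×146 + 16.59×24 + 3.94×116 + 2.09×242 = 819.06 + 398.16 + 457.04 + 505.78 = 2180.04
L = 2123.38 / 2180.04 × 100 = 97.4010
Paasche component (current-period weights):
ΣP(Feb 2011)Q(Feb 2011) = 4.70×180 + 14.41×27 + 4.13×97 + 2.53×258 = 846 + 389.07 + 400.61 + 652.74 = 2288.42
ΣP(Jan 2011)Q(Feb 2011) = 5.61×180 + 16.59×27 + 3.94×97 + 2.09×258 = 1009.8 + 447.93 + 382.18 + 539.22 = 2379.13
P = 2288.42 / 2379.13 × 100 = 96.1873
Fisher = √(L × P) = √(97.4010 × 96.1873) = 96.7922

96.79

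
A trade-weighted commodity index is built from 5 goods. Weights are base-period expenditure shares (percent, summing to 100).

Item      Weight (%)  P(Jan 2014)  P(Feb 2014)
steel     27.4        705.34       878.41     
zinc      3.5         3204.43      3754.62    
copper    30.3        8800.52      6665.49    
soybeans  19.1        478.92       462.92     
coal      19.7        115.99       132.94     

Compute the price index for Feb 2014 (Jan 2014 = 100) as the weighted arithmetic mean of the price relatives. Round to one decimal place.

102.2

steel: 27.4 × (878.41/705.34) = 27.4 × 1.245371 = 34.1232
zinc: 3.5 × (3754.62/3204.43) = 3.5 × 1.171697 = 4.1009
copper: 30.3 × (6665.49/8800.52) = 30.3 × 0.757397 = 22.9491
soybeans: 19.1 × (462.92/478.92) = 19.1 × 0.966591 = 18.4619
coal: 19.7 × (132.94/115.99) = 19.7 × 1.146133 = 22.5788
Index = Σ wᵢ·(p₁ᵢ/p₀ᵢ) = 34.1232 + 4.1009 + 22.9491 + 18.4619 + 22.5788 = 102.2140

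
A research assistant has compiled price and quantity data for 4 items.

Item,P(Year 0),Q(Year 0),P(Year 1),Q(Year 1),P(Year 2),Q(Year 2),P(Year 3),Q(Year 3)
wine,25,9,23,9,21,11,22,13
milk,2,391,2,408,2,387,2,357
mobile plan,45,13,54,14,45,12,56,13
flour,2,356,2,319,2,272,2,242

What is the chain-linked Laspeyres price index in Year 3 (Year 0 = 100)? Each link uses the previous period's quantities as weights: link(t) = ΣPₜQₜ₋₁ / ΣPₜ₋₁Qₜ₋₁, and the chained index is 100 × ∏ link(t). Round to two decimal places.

104.80

Link Year 0→Year 1:
ΣP(Year 1)Q(Year 0) = 23×9 + 2×391 + 54×13 + 2×356 = 207 + 782 + 702 + 712 = 2403
ΣP(Year 0)Q(Year 0) = 25×9 + 2×391 + 45×13 + 2×356 = 225 + 782 + 585 + 712 = 2304
link = 2403/2304 = 1.042969
Link Year 1→Year 2:
ΣP(Year 2)Q(Year 1) = 21×9 + 2×408 + 45×14 + 2×319 = 189 + 816 + 630 + 638 = 2273
ΣP(Year 1)Q(Year 1) = 23×9 + 2×408 + 54×14 + 2×319 = 207 + 816 + 756 + 638 = 2417
link = 2273/2417 = 0.940422
Link Year 2→Year 3:
ΣP(Year 3)Q(Year 2) = 22×11 + 2×387 + 56×12 + 2×272 = 242 + 774 + 672 + 544 = 2232
ΣP(Year 2)Q(Year 2) = 21×11 + 2×387 + 45×12 + 2×272 = 231 + 774 + 540 + 544 = 2089
link = 2232/2089 = 1.068454
Chained index = 100 × 1.042969 × 0.940422 × 1.068454 = 104.7972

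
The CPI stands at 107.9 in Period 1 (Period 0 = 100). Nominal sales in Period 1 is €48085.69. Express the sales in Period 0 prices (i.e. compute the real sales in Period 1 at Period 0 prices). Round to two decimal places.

Real = Nominal ÷ (Index/100) = 48085.69 ÷ (107.9/100)
     = 48085.69 ÷ 1.079 = 44565.0510

44565.05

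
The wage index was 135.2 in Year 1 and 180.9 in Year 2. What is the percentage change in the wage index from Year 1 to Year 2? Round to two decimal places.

33.80%

Change = (180.9 − 135.2) / 135.2 × 100
       = 45.7 / 135.2 × 100 = 33.8018%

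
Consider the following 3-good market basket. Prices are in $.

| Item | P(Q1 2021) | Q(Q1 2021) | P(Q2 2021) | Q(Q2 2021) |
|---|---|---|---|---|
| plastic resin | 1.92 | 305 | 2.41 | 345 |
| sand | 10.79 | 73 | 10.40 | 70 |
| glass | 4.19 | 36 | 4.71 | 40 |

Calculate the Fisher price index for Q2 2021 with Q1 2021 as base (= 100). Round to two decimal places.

109.71

Laspeyres component (base-period weights):
ΣP(Q2 2021)Q(Q1 2021) = 2.41×305 + 10.40×73 + 4.71×36 = 735.05 + 759.2 + 169.56 = 1663.81
ΣP(Q1 2021)Q(Q1 2021) = 1.92×305 + 10.79×73 + 4.19×36 = 585.6 + 787.67 + 150.84 = 1524.11
L = 1663.81 / 1524.11 × 100 = 109.1660
Paasche component (current-period weights):
ΣP(Q2 2021)Q(Q2 2021) = 2.41×345 + 10.40×70 + 4.71×40 = 831.45 + 728 + 188.4 = 1747.85
ΣP(Q1 2021)Q(Q2 2021) = 1.92×345 + 10.79×70 + 4.19×40 = 662.4 + 755.3 + 167.6 = 1585.3
P = 1747.85 / 1585.3 × 100 = 110.2536
Fisher = √(L × P) = √(109.1660 × 110.2536) = 109.7084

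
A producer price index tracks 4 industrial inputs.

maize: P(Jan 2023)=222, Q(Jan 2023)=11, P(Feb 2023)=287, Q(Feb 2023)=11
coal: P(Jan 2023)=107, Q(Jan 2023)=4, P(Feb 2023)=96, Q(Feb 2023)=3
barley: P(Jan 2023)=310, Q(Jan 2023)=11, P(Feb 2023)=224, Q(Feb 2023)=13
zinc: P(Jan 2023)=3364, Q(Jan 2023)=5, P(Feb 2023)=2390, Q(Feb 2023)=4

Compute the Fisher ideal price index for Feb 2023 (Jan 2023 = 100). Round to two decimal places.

Laspeyres component (base-period weights):
ΣP(Feb 2023)Q(Jan 2023) = 287×11 + 96×4 + 224×11 + 2390×5 = 3157 + 384 + 2464 + 11950 = 17955
ΣP(Jan 2023)Q(Jan 2023) = 222×11 + 107×4 + 310×11 + 3364×5 = 2442 + 428 + 3410 + 16820 = 23100
L = 17955 / 23100 × 100 = 77.7273
Paasche component (current-period weights):
ΣP(Feb 2023)Q(Feb 2023) = 287×11 + 96×3 + 224×13 + 2390×4 = 3157 + 288 + 2912 + 9560 = 15917
ΣP(Jan 2023)Q(Feb 2023) = 222×11 + 107×3 + 310×13 + 3364×4 = 2442 + 321 + 4030 + 13456 = 20249
P = 15917 / 20249 × 100 = 78.6064
Fisher = √(L × P) = √(77.7273 × 78.6064) = 78.1656

78.17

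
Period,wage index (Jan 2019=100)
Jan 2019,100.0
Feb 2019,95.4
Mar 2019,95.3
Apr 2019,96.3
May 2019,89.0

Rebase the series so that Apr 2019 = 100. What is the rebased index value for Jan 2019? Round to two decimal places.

103.84

Rebased(Jan 2019) = 100.0 / 96.3 × 100 = 103.8422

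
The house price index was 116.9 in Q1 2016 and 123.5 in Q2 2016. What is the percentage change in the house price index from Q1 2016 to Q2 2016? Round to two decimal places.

5.65%

Change = (123.5 − 116.9) / 116.9 × 100
       = 6.6 / 116.9 × 100 = 5.6459%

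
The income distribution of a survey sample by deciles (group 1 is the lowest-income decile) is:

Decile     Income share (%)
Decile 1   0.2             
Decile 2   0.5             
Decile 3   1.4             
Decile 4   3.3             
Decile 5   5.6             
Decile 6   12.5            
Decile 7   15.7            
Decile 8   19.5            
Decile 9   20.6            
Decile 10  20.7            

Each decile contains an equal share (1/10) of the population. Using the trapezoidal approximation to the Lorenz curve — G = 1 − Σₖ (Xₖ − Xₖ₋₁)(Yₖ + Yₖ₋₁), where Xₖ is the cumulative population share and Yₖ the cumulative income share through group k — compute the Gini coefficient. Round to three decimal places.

0.460

Cumulative income shares Yₖ: 0.0020, 0.0070, 0.0210, 0.0540, 0.1100, 0.2350, 0.3920, 0.5870, 0.7930, 1.0000
Σ (Xₖ−Xₖ₋₁)(Yₖ+Yₖ₋₁) = (1/10)(0.0020+0.0000) + (1/10)(0.0070+0.0020) + (1/10)(0.0210+0.0070) + (1/10)(0.0540+0.0210) + (1/10)(0.1100+0.0540) + (1/10)(0.2350+0.1100) + (1/10)(0.3920+0.2350) + (1/10)(0.5870+0.3920) + (1/10)(0.7930+0.5870) + (1/10)(1.0000+0.7930)
  = 0.0002 + 0.0009 + 0.0028 + 0.0075 + 0.0164 + 0.0345 + 0.0627 + 0.0979 + 0.1380 + 0.1793 = 0.5402
G = 1 − 0.5402 = 0.4598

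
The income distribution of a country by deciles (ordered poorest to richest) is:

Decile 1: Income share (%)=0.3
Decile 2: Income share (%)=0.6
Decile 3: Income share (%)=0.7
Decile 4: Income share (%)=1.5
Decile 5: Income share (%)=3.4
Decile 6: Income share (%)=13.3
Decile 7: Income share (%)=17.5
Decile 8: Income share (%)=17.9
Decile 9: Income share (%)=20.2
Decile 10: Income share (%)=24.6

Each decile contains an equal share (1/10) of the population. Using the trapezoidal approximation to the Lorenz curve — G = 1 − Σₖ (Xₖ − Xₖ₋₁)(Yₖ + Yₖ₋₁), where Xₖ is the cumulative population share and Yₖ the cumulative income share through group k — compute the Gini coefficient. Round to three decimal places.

Cumulative income shares Yₖ: 0.0030, 0.0090, 0.0160, 0.0310, 0.0650, 0.1980, 0.3730, 0.5520, 0.7540, 1.0000
Σ (Xₖ−Xₖ₋₁)(Yₖ+Yₖ₋₁) = (1/10)(0.0030+0.0000) + (1/10)(0.0090+0.0030) + (1/10)(0.0160+0.0090) + (1/10)(0.0310+0.0160) + (1/10)(0.0650+0.0310) + (1/10)(0.1980+0.0650) + (1/10)(0.3730+0.1980) + (1/10)(0.5520+0.3730) + (1/10)(0.7540+0.5520) + (1/10)(1.0000+0.7540)
  = 0.0003 + 0.0012 + 0.0025 + 0.0047 + 0.0096 + 0.0263 + 0.0571 + 0.0925 + 0.1306 + 0.1754 = 0.5002
G = 1 − 0.5002 = 0.4998

0.500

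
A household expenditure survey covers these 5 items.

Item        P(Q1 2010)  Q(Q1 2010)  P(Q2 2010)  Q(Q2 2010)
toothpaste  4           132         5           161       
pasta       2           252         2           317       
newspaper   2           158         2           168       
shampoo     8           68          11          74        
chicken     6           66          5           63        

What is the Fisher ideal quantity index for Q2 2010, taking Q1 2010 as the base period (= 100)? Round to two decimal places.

Laspeyres component (base-period weights):
ΣP(Q1 2010)Q(Q2 2010) = 4×161 + 2×317 + 2×168 + 8×74 + 6×63 = 644 + 634 + 336 + 592 + 378 = 2584
ΣP(Q1 2010)Q(Q1 2010) = 4×132 + 2×252 + 2×158 + 8×68 + 6×66 = 528 + 504 + 316 + 544 + 396 = 2288
L = 2584 / 2288 × 100 = 112.9371
Paasche component (current-period weights):
ΣP(Q2 2010)Q(Q2 2010) = 5×161 + 2×317 + 2×168 + 11×74 + 5×63 = 805 + 634 + 336 + 814 + 315 = 2904
ΣP(Q2 2010)Q(Q1 2010) = 5×132 + 2×252 + 2×158 + 11×68 + 5×66 = 660 + 504 + 316 + 748 + 330 = 2558
P = 2904 / 2558 × 100 = 113.5262
Fisher = √(L × P) = √(112.9371 × 113.5262) = 113.2312

113.23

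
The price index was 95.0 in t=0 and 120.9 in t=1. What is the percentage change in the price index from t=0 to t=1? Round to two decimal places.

Change = (120.9 − 95.0) / 95.0 × 100
       = 25.9 / 95.0 × 100 = 27.2632%

27.26%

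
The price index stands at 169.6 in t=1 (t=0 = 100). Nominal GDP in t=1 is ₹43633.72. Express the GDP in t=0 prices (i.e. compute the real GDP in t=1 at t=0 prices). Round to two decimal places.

25727.43

Real = Nominal ÷ (Index/100) = 43633.72 ÷ (169.6/100)
     = 43633.72 ÷ 1.696 = 25727.4292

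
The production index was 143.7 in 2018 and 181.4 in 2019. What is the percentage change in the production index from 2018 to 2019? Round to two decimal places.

26.24%

Change = (181.4 − 143.7) / 143.7 × 100
       = 37.7 / 143.7 × 100 = 26.2352%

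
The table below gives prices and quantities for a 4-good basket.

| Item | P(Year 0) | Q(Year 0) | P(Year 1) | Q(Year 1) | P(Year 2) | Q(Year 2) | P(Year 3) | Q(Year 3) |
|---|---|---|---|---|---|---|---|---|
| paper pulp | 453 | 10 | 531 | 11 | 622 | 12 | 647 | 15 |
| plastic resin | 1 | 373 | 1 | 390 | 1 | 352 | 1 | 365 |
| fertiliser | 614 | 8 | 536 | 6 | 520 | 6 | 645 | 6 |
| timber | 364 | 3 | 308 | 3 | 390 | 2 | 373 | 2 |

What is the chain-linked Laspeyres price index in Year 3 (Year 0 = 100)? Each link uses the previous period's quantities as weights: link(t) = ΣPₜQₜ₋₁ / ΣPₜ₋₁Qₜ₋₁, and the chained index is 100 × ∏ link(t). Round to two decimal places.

120.60

Link Year 0→Year 1:
ΣP(Year 1)Q(Year 0) = 531×10 + 1×373 + 536×8 + 308×3 = 5310 + 373 + 4288 + 924 = 10895
ΣP(Year 0)Q(Year 0) = 453×10 + 1×373 + 614×8 + 364×3 = 4530 + 373 + 4912 + 1092 = 10907
link = 10895/10907 = 0.998900
Link Year 1→Year 2:
ΣP(Year 2)Q(Year 1) = 622×11 + 1×390 + 520×6 + 390×3 = 6842 + 390 + 3120 + 1170 = 11522
ΣP(Year 1)Q(Year 1) = 531×11 + 1×390 + 536×6 + 308×3 = 5841 + 390 + 3216 + 924 = 10371
link = 11522/10371 = 1.110983
Link Year 2→Year 3:
ΣP(Year 3)Q(Year 2) = 647×12 + 1×352 + 645×6 + 373×2 = 7764 + 352 + 3870 + 746 = 12732
ΣP(Year 2)Q(Year 2) = 622×12 + 1×352 + 520×6 + 390×2 = 7464 + 352 + 3120 + 780 = 11716
link = 12732/11716 = 1.086719
Chained index = 100 × 0.998900 × 1.110983 × 1.086719 = 120.5998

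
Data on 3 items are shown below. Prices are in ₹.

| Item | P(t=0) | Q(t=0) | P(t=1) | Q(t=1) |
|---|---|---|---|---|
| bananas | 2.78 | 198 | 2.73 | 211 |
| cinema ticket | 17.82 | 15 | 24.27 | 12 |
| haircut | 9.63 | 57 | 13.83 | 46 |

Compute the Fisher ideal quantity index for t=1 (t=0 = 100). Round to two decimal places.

Laspeyres component (base-period weights):
ΣP(t=0)Q(t=1) = 2.78×211 + 17.82×12 + 9.63×46 = 586.58 + 213.84 + 442.98 = 1243.4
ΣP(t=0)Q(t=0) = 2.78×198 + 17.82×15 + 9.63×57 = 550.44 + 267.3 + 548.91 = 1366.65
L = 1243.4 / 1366.65 × 100 = 90.9816
Paasche component (current-period weights):
ΣP(t=1)Q(t=1) = 2.73×211 + 24.27×12 + 13.83×46 = 576.03 + 291.24 + 636.18 = 1503.45
ΣP(t=1)Q(t=0) = 2.73×198 + 24.27×15 + 13.83×57 = 540.54 + 364.05 + 788.31 = 1692.9
P = 1503.45 / 1692.9 × 100 = 88.8091
Fisher = √(L × P) = √(90.9816 × 88.8091) = 89.8888

89.89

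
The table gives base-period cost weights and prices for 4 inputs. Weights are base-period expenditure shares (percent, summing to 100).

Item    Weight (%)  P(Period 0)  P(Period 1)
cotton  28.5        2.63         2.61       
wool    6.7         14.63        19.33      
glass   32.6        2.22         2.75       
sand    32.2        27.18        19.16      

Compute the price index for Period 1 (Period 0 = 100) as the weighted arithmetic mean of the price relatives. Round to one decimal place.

100.2

cotton: 28.5 × (2.61/2.63) = 28.5 × 0.992395 = 28.2833
wool: 6.7 × (19.33/14.63) = 6.7 × 1.321258 = 8.8524
glass: 32.6 × (2.75/2.22) = 32.6 × 1.238739 = 40.3829
sand: 32.2 × (19.16/27.18) = 32.2 × 0.704930 = 22.6987
Index = Σ wᵢ·(p₁ᵢ/p₀ᵢ) = 28.2833 + 8.8524 + 40.3829 + 22.6987 = 100.2173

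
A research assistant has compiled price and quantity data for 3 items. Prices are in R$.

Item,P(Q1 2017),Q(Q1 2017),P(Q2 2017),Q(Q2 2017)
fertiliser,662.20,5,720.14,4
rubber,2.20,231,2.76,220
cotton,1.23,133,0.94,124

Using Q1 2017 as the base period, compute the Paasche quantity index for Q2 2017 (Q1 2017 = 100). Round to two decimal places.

82.61

Paasche quantity index uses current-period prices as weights.
ΣP(Q2 2017)·Q(Q2 2017) = 720.14×4 + 2.76×220 + 0.94×124 = 2880.56 + 607.2 + 116.56 = 3604.32
ΣP(Q2 2017)·Q(Q1 2017) = 720.14×5 + 2.76×231 + 0.94×133 = 3600.7 + 637.56 + 125.02 = 4363.28
Index = 3604.32 / 4363.28 × 100 = 82.6057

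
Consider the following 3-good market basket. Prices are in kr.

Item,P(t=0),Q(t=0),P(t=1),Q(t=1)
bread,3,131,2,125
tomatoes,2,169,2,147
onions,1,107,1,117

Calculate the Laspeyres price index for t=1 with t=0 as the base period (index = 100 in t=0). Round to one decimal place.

Laspeyres price index uses base-period quantities as weights.
ΣP(t=1)·Q(t=0) = 2×131 + 2×169 + 1×107 = 262 + 338 + 107 = 707
ΣP(t=0)·Q(t=0) = 3×131 + 2×169 + 1×107 = 393 + 338 + 107 = 838
Index = 707 / 838 × 100 = 84.3675

84.4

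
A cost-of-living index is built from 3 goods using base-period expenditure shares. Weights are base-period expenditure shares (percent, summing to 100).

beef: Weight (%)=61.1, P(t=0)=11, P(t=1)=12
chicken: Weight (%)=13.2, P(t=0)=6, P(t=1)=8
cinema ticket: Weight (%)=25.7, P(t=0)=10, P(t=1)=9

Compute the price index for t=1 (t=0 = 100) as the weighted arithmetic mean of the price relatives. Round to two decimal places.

beef: 61.1 × (12/11) = 61.1 × 1.090909 = 66.6545
chicken: 13.2 × (8/6) = 13.2 × 1.333333 = 17.6000
cinema ticket: 25.7 × (9/10) = 25.7 × 0.900000 = 23.1300
Index = Σ wᵢ·(p₁ᵢ/p₀ᵢ) = 66.6545 + 17.6000 + 23.1300 = 107.3845

107.38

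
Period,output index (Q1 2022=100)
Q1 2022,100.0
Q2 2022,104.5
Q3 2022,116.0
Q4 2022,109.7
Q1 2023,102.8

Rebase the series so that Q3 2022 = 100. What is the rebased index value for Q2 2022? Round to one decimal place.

Rebased(Q2 2022) = 104.5 / 116.0 × 100 = 90.0862

90.1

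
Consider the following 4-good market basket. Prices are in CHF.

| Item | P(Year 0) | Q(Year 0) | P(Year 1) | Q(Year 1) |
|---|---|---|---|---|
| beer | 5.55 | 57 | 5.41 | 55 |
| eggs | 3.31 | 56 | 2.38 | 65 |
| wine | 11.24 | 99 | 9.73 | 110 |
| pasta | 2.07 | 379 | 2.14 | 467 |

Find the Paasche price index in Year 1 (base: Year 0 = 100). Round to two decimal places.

92.60

Paasche price index uses current-period quantities as weights.
ΣP(Year 1)·Q(Year 1) = 5.41×55 + 2.38×65 + 9.73×110 + 2.14×467 = 297.55 + 154.7 + 1070.3 + 999.38 = 2521.93
ΣP(Year 0)·Q(Year 1) = 5.55×55 + 3.31×65 + 11.24×110 + 2.07×467 = 305.25 + 215.15 + 1236.4 + 966.69 = 2723.49
Index = 2521.93 / 2723.49 × 100 = 92.5992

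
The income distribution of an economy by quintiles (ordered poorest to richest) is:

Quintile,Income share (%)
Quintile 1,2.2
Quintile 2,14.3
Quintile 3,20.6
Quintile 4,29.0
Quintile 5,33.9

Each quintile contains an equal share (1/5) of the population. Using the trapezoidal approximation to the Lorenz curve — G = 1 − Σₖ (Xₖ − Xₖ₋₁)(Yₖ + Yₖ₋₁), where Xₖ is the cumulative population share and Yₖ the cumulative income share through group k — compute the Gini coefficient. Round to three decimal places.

Cumulative income shares Yₖ: 0.0220, 0.1650, 0.3710, 0.6610, 1.0000
Σ (Xₖ−Xₖ₋₁)(Yₖ+Yₖ₋₁) = (1/5)(0.0220+0.0000) + (1/5)(0.1650+0.0220) + (1/5)(0.3710+0.1650) + (1/5)(0.6610+0.3710) + (1/5)(1.0000+0.6610)
  = 0.0044 + 0.0374 + 0.1072 + 0.2064 + 0.3322 = 0.6876
G = 1 − 0.6876 = 0.3124

0.312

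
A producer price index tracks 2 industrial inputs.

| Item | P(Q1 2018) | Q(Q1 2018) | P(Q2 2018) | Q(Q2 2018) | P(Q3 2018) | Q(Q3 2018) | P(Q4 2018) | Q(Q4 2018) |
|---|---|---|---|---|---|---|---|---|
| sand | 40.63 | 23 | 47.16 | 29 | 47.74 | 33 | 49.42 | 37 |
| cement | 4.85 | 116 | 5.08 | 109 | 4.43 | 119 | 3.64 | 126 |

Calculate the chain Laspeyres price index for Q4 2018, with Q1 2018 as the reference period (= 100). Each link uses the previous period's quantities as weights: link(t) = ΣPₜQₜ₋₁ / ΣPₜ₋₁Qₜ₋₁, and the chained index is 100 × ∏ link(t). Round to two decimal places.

Link Q1 2018→Q2 2018:
ΣP(Q2 2018)Q(Q1 2018) = 47.16×23 + 5.08×116 = 1084.68 + 589.28 = 1673.96
ΣP(Q1 2018)Q(Q1 2018) = 40.63×23 + 4.85×116 = 934.49 + 562.6 = 1497.09
link = 1673.96/1497.09 = 1.118143
Link Q2 2018→Q3 2018:
ΣP(Q3 2018)Q(Q2 2018) = 47.74×29 + 4.43×109 = 1384.46 + 482.87 = 1867.33
ΣP(Q2 2018)Q(Q2 2018) = 47.16×29 + 5.08×109 = 1367.64 + 553.72 = 1921.36
link = 1867.33/1921.36 = 0.971879
Link Q3 2018→Q4 2018:
ΣP(Q4 2018)Q(Q3 2018) = 49.42×33 + 3.64×119 = 1630.86 + 433.16 = 2064.02
ΣP(Q3 2018)Q(Q3 2018) = 47.74×33 + 4.43×119 = 1575.42 + 527.17 = 2102.59
link = 2064.02/2102.59 = 0.981656
Chained index = 100 × 1.118143 × 0.971879 × 0.981656 = 106.6765

106.68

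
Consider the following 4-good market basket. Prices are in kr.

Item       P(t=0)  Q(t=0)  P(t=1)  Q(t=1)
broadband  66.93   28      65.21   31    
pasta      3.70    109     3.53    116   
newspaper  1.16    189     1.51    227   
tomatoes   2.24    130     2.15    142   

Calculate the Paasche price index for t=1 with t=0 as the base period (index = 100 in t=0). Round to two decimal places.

99.79

Paasche price index uses current-period quantities as weights.
ΣP(t=1)·Q(t=1) = 65.21×31 + 3.53×116 + 1.51×227 + 2.15×142 = 2021.51 + 409.48 + 342.77 + 305.3 = 3079.06
ΣP(t=0)·Q(t=1) = 66.93×31 + 3.70×116 + 1.16×227 + 2.24×142 = 2074.83 + 429.2 + 263.32 + 318.08 = 3085.43
Index = 3079.06 / 3085.43 × 100 = 99.7935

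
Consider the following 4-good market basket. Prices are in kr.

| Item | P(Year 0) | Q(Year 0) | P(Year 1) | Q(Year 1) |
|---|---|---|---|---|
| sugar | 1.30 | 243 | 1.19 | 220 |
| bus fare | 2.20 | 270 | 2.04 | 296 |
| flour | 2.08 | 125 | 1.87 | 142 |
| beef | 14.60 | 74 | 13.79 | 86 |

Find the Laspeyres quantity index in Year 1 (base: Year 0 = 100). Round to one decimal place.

110.6

Laspeyres quantity index uses base-period prices as weights.
ΣP(Year 0)·Q(Year 1) = 1.30×220 + 2.20×296 + 2.08×142 + 14.60×86 = 286 + 651.2 + 295.36 + 1255.6 = 2488.16
ΣP(Year 0)·Q(Year 0) = 1.30×243 + 2.20×270 + 2.08×125 + 14.60×74 = 315.9 + 594 + 260 + 1080.4 = 2250.3
Index = 2488.16 / 2250.3 × 100 = 110.5701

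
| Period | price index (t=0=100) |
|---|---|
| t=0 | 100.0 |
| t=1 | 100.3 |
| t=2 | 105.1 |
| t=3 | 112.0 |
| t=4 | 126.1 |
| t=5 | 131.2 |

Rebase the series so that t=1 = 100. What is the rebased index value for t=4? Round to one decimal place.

Rebased(t=4) = 126.1 / 100.3 × 100 = 125.7228

125.7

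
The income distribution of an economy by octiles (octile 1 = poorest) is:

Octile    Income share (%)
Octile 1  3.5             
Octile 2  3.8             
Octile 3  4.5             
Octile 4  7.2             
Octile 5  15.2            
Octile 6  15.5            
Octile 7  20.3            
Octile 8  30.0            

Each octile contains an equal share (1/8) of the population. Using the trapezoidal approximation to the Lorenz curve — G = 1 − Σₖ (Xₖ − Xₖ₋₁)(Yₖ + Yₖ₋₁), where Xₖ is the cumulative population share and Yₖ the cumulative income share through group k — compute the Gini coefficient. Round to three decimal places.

0.386

Cumulative income shares Yₖ: 0.0350, 0.0730, 0.1180, 0.1900, 0.3420, 0.4970, 0.7000, 1.0000
Σ (Xₖ−Xₖ₋₁)(Yₖ+Yₖ₋₁) = (1/8)(0.0350+0.0000) + (1/8)(0.0730+0.0350) + (1/8)(0.1180+0.0730) + (1/8)(0.1900+0.1180) + (1/8)(0.3420+0.1900) + (1/8)(0.4970+0.3420) + (1/8)(0.7000+0.4970) + (1/8)(1.0000+0.7000)
  = 0.0044 + 0.0135 + 0.0239 + 0.0385 + 0.0665 + 0.1049 + 0.1496 + 0.2125 = 0.6138
G = 1 − 0.6138 = 0.3862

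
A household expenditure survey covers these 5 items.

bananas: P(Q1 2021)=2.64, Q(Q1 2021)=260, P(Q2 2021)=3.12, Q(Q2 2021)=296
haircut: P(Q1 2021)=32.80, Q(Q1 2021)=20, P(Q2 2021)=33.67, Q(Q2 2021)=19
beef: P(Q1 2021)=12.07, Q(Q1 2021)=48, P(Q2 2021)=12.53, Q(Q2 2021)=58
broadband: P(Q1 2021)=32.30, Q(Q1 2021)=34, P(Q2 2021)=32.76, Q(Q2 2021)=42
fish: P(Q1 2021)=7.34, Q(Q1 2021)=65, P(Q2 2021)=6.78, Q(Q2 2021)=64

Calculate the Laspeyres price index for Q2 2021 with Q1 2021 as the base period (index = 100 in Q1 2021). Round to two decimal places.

104.10

Laspeyres price index uses base-period quantities as weights.
ΣP(Q2 2021)·Q(Q1 2021) = 3.12×260 + 33.67×20 + 12.53×48 + 32.76×34 + 6.78×65 = 811.2 + 673.4 + 601.44 + 1113.84 + 440.7 = 3640.58
ΣP(Q1 2021)·Q(Q1 2021) = 2.64×260 + 32.80×20 + 12.07×48 + 32.30×34 + 7.34×65 = 686.4 + 656 + 579.36 + 1098.2 + 477.1 = 3497.06
Index = 3640.58 / 3497.06 × 100 = 104.1040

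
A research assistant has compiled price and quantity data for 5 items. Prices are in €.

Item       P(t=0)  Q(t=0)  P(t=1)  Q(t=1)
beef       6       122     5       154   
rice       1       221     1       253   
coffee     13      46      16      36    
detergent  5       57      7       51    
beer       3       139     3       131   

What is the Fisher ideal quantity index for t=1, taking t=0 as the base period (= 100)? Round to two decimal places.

100.16

Laspeyres component (base-period weights):
ΣP(t=0)Q(t=1) = 6×154 + 1×253 + 13×36 + 5×51 + 3×131 = 924 + 253 + 468 + 255 + 393 = 2293
ΣP(t=0)Q(t=0) = 6×122 + 1×221 + 13×46 + 5×57 + 3×139 = 732 + 221 + 598 + 285 + 417 = 2253
L = 2293 / 2253 × 100 = 101.7754
Paasche component (current-period weights):
ΣP(t=1)Q(t=1) = 5×154 + 1×253 + 16×36 + 7×51 + 3×131 = 770 + 253 + 576 + 357 + 393 = 2349
ΣP(t=1)Q(t=0) = 5×122 + 1×221 + 16×46 + 7×57 + 3×139 = 610 + 221 + 736 + 399 + 417 = 2383
P = 2349 / 2383 × 100 = 98.5732
Fisher = √(L × P) = √(101.7754 × 98.5732) = 100.1615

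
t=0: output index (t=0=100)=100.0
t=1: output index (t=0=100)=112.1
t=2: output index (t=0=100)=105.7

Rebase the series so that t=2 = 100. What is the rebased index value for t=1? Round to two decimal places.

Rebased(t=1) = 112.1 / 105.7 × 100 = 106.0549

106.05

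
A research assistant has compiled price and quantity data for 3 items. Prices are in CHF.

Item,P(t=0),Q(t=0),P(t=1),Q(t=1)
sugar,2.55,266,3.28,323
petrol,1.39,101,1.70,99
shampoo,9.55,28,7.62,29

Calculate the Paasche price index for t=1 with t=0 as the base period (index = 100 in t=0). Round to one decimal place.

117.0

Paasche price index uses current-period quantities as weights.
ΣP(t=1)·Q(t=1) = 3.28×323 + 1.70×99 + 7.62×29 = 1059.44 + 168.3 + 220.98 = 1448.72
ΣP(t=0)·Q(t=1) = 2.55×323 + 1.39×99 + 9.55×29 = 823.65 + 137.61 + 276.95 = 1238.21
Index = 1448.72 / 1238.21 × 100 = 117.0012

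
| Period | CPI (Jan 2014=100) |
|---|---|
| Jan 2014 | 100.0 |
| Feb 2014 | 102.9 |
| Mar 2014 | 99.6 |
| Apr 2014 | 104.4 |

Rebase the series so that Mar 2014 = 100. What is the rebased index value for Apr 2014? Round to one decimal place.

Rebased(Apr 2014) = 104.4 / 99.6 × 100 = 104.8193

104.8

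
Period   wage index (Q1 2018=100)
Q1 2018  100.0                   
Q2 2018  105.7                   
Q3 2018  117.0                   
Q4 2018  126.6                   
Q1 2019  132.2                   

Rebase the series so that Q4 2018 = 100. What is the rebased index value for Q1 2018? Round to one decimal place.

Rebased(Q1 2018) = 100.0 / 126.6 × 100 = 78.9889

79.0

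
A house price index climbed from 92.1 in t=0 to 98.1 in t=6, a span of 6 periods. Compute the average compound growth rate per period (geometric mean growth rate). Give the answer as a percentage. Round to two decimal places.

Growth factor = (98.1/92.1)^(1/6) = (1.065147)^(1/6) = 1.010574
Growth rate = 1.010574 − 1 = 0.010574 = 1.0574%

1.06%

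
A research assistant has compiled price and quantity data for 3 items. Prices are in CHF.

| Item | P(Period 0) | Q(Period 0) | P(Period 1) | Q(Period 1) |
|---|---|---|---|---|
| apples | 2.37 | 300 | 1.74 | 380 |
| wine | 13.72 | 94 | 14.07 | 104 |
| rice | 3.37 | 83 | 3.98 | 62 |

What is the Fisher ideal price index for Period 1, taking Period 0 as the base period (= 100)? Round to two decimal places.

Laspeyres component (base-period weights):
ΣP(Period 1)Q(Period 0) = 1.74×300 + 14.07×94 + 3.98×83 = 522 + 1322.58 + 330.34 = 2174.92
ΣP(Period 0)Q(Period 0) = 2.37×300 + 13.72×94 + 3.37×83 = 711 + 1289.68 + 279.71 = 2280.39
L = 2174.92 / 2280.39 × 100 = 95.3749
Paasche component (current-period weights):
ΣP(Period 1)Q(Period 1) = 1.74×380 + 14.07×104 + 3.98×62 = 661.2 + 1463.28 + 246.76 = 2371.24
ΣP(Period 0)Q(Period 1) = 2.37×380 + 13.72×104 + 3.37×62 = 900.6 + 1426.88 + 208.94 = 2536.42
P = 2371.24 / 2536.42 × 100 = 93.4877
Fisher = √(L × P) = √(95.3749 × 93.4877) = 94.4266

94.43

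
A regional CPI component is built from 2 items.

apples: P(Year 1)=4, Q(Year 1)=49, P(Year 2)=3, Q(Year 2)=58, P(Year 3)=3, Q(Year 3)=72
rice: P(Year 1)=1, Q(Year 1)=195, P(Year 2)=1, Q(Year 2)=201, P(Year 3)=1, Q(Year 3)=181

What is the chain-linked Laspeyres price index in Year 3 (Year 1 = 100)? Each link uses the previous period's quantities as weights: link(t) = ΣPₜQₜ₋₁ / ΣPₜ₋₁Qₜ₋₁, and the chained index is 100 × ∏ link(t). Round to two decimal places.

Link Year 1→Year 2:
ΣP(Year 2)Q(Year 1) = 3×49 + 1×195 = 147 + 195 = 342
ΣP(Year 1)Q(Year 1) = 4×49 + 1×195 = 196 + 195 = 391
link = 342/391 = 0.874680
Link Year 2→Year 3:
ΣP(Year 3)Q(Year 2) = 3×58 + 1×201 = 174 + 201 = 375
ΣP(Year 2)Q(Year 2) = 3×58 + 1×201 = 174 + 201 = 375
link = 375/375 = 1.000000
Chained index = 100 × 0.874680 × 1.000000 = 87.4680

87.47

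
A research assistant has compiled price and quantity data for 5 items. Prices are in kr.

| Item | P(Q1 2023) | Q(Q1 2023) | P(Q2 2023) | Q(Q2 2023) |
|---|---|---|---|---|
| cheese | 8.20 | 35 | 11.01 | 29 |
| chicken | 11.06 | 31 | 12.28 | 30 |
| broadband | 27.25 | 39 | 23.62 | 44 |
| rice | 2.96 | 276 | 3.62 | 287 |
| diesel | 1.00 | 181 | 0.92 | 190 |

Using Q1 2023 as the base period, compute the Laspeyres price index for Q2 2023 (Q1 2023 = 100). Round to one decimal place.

106.0

Laspeyres price index uses base-period quantities as weights.
ΣP(Q2 2023)·Q(Q1 2023) = 11.01×35 + 12.28×31 + 23.62×39 + 3.62×276 + 0.92×181 = 385.35 + 380.68 + 921.18 + 999.12 + 166.52 = 2852.85
ΣP(Q1 2023)·Q(Q1 2023) = 8.20×35 + 11.06×31 + 27.25×39 + 2.96×276 + 1.00×181 = 287 + 342.86 + 1062.75 + 816.96 + 181 = 2690.57
Index = 2852.85 / 2690.57 × 100 = 106.0314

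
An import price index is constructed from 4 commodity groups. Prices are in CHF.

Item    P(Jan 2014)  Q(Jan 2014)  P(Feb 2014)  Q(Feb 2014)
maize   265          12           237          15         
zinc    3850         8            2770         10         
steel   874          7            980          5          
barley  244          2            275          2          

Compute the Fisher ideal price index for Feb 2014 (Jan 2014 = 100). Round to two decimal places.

Laspeyres component (base-period weights):
ΣP(Feb 2014)Q(Jan 2014) = 237×12 + 2770×8 + 980×7 + 275×2 = 2844 + 22160 + 6860 + 550 = 32414
ΣP(Jan 2014)Q(Jan 2014) = 265×12 + 3850×8 + 874×7 + 244×2 = 3180 + 30800 + 6118 + 488 = 40586
L = 32414 / 40586 × 100 = 79.8650
Paasche component (current-period weights):
ΣP(Feb 2014)Q(Feb 2014) = 237×15 + 2770×10 + 980×5 + 275×2 = 3555 + 27700 + 4900 + 550 = 36705
ΣP(Jan 2014)Q(Feb 2014) = 265×15 + 3850×10 + 874×5 + 244×2 = 3975 + 38500 + 4370 + 488 = 47333
P = 36705 / 47333 × 100 = 77.5463
Fisher = √(L × P) = √(79.8650 × 77.5463) = 78.6971

78.70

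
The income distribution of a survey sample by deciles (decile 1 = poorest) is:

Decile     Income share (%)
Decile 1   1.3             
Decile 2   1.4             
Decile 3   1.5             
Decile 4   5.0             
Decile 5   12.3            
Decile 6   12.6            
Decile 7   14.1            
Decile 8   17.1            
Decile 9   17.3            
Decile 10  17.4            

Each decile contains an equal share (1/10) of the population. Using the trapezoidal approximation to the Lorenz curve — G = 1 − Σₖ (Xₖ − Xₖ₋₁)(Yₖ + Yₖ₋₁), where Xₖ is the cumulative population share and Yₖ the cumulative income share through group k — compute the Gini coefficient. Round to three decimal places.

0.362

Cumulative income shares Yₖ: 0.0130, 0.0270, 0.0420, 0.0920, 0.2150, 0.3410, 0.4820, 0.6530, 0.8260, 1.0000
Σ (Xₖ−Xₖ₋₁)(Yₖ+Yₖ₋₁) = (1/10)(0.0130+0.0000) + (1/10)(0.0270+0.0130) + (1/10)(0.0420+0.0270) + (1/10)(0.0920+0.0420) + (1/10)(0.2150+0.0920) + (1/10)(0.3410+0.2150) + (1/10)(0.4820+0.3410) + (1/10)(0.6530+0.4820) + (1/10)(0.8260+0.6530) + (1/10)(1.0000+0.8260)
  = 0.0013 + 0.0040 + 0.0069 + 0.0134 + 0.0307 + 0.0556 + 0.0823 + 0.1135 + 0.1479 + 0.1826 = 0.6382
G = 1 − 0.6382 = 0.3618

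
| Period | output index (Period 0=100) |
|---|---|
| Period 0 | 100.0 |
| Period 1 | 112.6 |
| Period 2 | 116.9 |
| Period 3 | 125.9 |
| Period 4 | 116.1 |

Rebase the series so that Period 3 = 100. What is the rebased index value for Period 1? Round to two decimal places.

Rebased(Period 1) = 112.6 / 125.9 × 100 = 89.4361

89.44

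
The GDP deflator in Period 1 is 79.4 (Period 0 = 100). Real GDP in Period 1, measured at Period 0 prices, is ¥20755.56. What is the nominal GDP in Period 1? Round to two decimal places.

Nominal = Real × (Index/100) = 20755.56 × (79.4/100)
        = 20755.56 × 0.794 = 16479.9146

16479.91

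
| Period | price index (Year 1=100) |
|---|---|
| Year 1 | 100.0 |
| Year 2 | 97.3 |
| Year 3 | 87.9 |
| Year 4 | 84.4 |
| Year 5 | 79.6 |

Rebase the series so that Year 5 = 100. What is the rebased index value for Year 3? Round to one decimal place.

110.4

Rebased(Year 3) = 87.9 / 79.6 × 100 = 110.4271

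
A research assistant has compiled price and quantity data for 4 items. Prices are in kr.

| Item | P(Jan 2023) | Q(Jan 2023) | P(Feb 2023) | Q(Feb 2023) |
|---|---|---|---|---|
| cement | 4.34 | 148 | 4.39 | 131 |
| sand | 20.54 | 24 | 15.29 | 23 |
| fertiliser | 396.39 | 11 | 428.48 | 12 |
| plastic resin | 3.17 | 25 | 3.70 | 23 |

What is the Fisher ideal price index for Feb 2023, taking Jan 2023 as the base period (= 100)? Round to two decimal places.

Laspeyres component (base-period weights):
ΣP(Feb 2023)Q(Jan 2023) = 4.39×148 + 15.29×24 + 428.48×11 + 3.70×25 = 649.72 + 366.96 + 4713.28 + 92.5 = 5822.46
ΣP(Jan 2023)Q(Jan 2023) = 4.34×148 + 20.54×24 + 396.39×11 + 3.17×25 = 642.32 + 492.96 + 4360.29 + 79.25 = 5574.82
L = 5822.46 / 5574.82 × 100 = 104.4421
Paasche component (current-period weights):
ΣP(Feb 2023)Q(Feb 2023) = 4.39×131 + 15.29×23 + 428.48×12 + 3.70×23 = 575.09 + 351.67 + 5141.76 + 85.1 = 6153.62
ΣP(Jan 2023)Q(Feb 2023) = 4.34×131 + 20.54×23 + 396.39×12 + 3.17×23 = 568.54 + 472.42 + 4756.68 + 72.91 = 5870.55
P = 6153.62 / 5870.55 × 100 = 104.8219
Fisher = √(L × P) = √(104.4421 × 104.8219) = 104.6318

104.63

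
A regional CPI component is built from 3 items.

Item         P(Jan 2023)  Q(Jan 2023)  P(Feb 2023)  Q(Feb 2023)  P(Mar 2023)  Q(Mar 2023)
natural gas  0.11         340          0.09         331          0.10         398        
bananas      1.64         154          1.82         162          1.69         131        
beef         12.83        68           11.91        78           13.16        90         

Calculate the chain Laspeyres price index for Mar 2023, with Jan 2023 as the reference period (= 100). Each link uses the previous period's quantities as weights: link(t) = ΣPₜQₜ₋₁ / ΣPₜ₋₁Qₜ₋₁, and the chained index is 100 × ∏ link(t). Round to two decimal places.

102.55

Link Jan 2023→Feb 2023:
ΣP(Feb 2023)Q(Jan 2023) = 0.09×340 + 1.82×154 + 11.91×68 = 30.6 + 280.28 + 809.88 = 1120.76
ΣP(Jan 2023)Q(Jan 2023) = 0.11×340 + 1.64×154 + 12.83×68 = 37.4 + 252.56 + 872.44 = 1162.4
link = 1120.76/1162.4 = 0.964178
Link Feb 2023→Mar 2023:
ΣP(Mar 2023)Q(Feb 2023) = 0.10×331 + 1.69×162 + 13.16×78 = 33.1 + 273.78 + 1026.48 = 1333.36
ΣP(Feb 2023)Q(Feb 2023) = 0.09×331 + 1.82×162 + 11.91×78 = 29.79 + 294.84 + 928.98 = 1253.61
link = 1333.36/1253.61 = 1.063616
Chained index = 100 × 0.964178 × 1.063616 = 102.5515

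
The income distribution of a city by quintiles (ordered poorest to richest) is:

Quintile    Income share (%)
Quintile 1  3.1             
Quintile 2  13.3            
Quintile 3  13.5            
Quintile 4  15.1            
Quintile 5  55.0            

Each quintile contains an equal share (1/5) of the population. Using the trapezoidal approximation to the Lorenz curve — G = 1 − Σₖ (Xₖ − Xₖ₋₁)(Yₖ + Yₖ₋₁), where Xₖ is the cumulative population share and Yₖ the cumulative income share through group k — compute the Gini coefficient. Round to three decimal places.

Cumulative income shares Yₖ: 0.0310, 0.1640, 0.2990, 0.4500, 1.0000
Σ (Xₖ−Xₖ₋₁)(Yₖ+Yₖ₋₁) = (1/5)(0.0310+0.0000) + (1/5)(0.1640+0.0310) + (1/5)(0.2990+0.1640) + (1/5)(0.4500+0.2990) + (1/5)(1.0000+0.4500)
  = 0.0062 + 0.0390 + 0.0926 + 0.1498 + 0.2900 = 0.5776
G = 1 − 0.5776 = 0.4224

0.422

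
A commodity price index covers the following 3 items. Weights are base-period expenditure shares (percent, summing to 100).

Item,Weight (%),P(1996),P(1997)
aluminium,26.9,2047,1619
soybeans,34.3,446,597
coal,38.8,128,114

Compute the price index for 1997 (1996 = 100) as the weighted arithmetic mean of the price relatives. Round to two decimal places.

aluminium: 26.9 × (1619/2047) = 26.9 × 0.790914 = 21.2756
soybeans: 34.3 × (597/446) = 34.3 × 1.338565 = 45.9128
coal: 38.8 × (114/128) = 38.8 × 0.890625 = 34.5562
Index = Σ wᵢ·(p₁ᵢ/p₀ᵢ) = 21.2756 + 45.9128 + 34.5562 = 101.7446

101.74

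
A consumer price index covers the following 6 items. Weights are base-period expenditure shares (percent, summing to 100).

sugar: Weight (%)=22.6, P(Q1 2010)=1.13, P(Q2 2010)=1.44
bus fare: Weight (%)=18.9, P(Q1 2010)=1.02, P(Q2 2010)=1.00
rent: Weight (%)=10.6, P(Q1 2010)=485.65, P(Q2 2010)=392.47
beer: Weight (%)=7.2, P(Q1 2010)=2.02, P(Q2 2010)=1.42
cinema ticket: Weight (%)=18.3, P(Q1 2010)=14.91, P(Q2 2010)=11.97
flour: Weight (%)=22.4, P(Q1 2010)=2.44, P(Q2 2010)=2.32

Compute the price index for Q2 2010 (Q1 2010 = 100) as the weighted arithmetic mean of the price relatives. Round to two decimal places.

sugar: 22.6 × (1.44/1.13) = 22.6 × 1.274336 = 28.8000
bus fare: 18.9 × (1.00/1.02) = 18.9 × 0.980392 = 18.5294
rent: 10.6 × (392.47/485.65) = 10.6 × 0.808133 = 8.5662
beer: 7.2 × (1.42/2.02) = 7.2 × 0.702970 = 5.0614
cinema ticket: 18.3 × (11.97/14.91) = 18.3 × 0.802817 = 14.6915
flour: 22.4 × (2.32/2.44) = 22.4 × 0.950820 = 21.2984
Index = Σ wᵢ·(p₁ᵢ/p₀ᵢ) = 28.8000 + 18.5294 + 8.5662 + 5.0614 + 14.6915 + 21.2984 = 96.9469

96.95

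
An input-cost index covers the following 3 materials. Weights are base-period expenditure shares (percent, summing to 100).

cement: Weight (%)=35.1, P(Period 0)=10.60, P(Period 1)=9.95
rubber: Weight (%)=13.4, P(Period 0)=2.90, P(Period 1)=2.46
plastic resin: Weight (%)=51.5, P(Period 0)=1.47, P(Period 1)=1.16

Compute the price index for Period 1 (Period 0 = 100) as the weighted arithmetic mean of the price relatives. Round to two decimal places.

cement: 35.1 × (9.95/10.60) = 35.1 × 0.938679 = 32.9476
rubber: 13.4 × (2.46/2.90) = 13.4 × 0.848276 = 11.3669
plastic resin: 51.5 × (1.16/1.47) = 51.5 × 0.789116 = 40.6395
Index = Σ wᵢ·(p₁ᵢ/p₀ᵢ) = 32.9476 + 11.3669 + 40.6395 = 84.9540

84.95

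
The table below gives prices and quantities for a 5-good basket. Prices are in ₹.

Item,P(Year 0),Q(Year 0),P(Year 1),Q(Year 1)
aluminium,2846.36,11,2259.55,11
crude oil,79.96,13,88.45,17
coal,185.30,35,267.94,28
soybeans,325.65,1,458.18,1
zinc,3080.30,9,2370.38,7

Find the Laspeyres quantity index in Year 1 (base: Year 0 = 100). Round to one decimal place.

89.3

Laspeyres quantity index uses base-period prices as weights.
ΣP(Year 0)·Q(Year 1) = 2846.36×11 + 79.96×17 + 185.30×28 + 325.65×1 + 3080.30×7 = 31309.96 + 1359.32 + 5188.4 + 325.65 + 21562.1 = 59745.43
ΣP(Year 0)·Q(Year 0) = 2846.36×11 + 79.96×13 + 185.30×35 + 325.65×1 + 3080.30×9 = 31309.96 + 1039.48 + 6485.5 + 325.65 + 27722.7 = 66883.29
Index = 59745.43 / 66883.29 × 100 = 89.3279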